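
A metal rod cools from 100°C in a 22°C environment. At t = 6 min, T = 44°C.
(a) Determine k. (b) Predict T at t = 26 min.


Newton's law: T(t) = T_a + (T₀ - T_a)e^(-kt).
(a) Use T(6) = 44: (44 - 22)/(100 - 22) = e^(-k·6), so k = -ln(0.282)/6 ≈ 0.2109.
(b) Apply k to t = 26: T(26) = 22 + (78)e^(-5.485) ≈ 22.3°C.


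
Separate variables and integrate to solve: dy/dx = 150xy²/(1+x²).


Separate: dy/y² = 150x/(1+x²) dx.
Integrate LHS: ∫ dy/y² = -1/y.
Integrate RHS via u = 1+x²: 75ln(1+x²) + C.
Result: -1/y = 75ln(1+x²) + C.


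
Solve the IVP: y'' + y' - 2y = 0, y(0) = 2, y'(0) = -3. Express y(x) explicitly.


Characteristic roots of r² + r - 2 = 0 are 1, -2.
General solution y = c₁ e^(x) + c₂ e^(-2x).
Apply y(0) = 2: c₁ + c₂ = 2. Apply y'(0) = -3: 1 c₁ - 2 c₂ = -3.
Solve: c₁ = 1/3, c₂ = 5/3.
Particular solution: y = (1/3)e^(x) + (5/3)e^(-2x).


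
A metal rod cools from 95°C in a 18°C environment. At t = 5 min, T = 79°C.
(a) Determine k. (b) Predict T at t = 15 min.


Newton's law: T(t) = T_a + (T₀ - T_a)e^(-kt).
(a) Use T(5) = 79: (79 - 18)/(95 - 18) = e^(-k·5), so k = -ln(0.792)/5 ≈ 0.0466.
(b) Apply k to t = 15: T(15) = 18 + (77)e^(-0.699) ≈ 56.3°C.


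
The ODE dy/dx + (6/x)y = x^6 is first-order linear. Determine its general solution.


P(x) = 6/x ⇒ μ = x^6.
(x^6 y)' = x^6·x^6 = x^12.
Integrate: x^6 y = x^13/(13) + C.
Solve for y: y = (1/13)x^7 + C/x^6.


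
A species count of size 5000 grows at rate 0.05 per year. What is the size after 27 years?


The ODE dP/dt = 0.05P has solution P(t) = P(0)e^(0.05t).
Substitute P(0) = 5000 and t = 27: P(27) = 5000 e^(1.35) ≈ 19287.


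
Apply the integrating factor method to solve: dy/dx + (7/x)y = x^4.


P(x) = 7/x ⇒ μ = x^7.
(x^7 y)' = x^11 ⇒ x^7 y = x^12/(12) + C.
Solve for y: y = (1/12)x^5 + C/x^7.


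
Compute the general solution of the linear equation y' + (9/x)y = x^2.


P(x) = 9/x ⇒ μ = x^9.
(x^9 y)' = x^9·x^2 = x^11.
Integrate: x^9 y = x^12/(12) + C.
Solve for y: y = (1/12)x^3 + C/x^9.


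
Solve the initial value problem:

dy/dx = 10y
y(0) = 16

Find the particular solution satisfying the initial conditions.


General solution of y' = 10y is y = Ce^(10x).
Apply y(0) = 16: C = 16.
Particular solution: y = 16e^(10x).


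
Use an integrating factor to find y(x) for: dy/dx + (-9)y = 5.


P(x) = -9 ⇒ μ = e^(-9x).
(μ y)' = 5e^(-9x) ⇒ μ y = -(5/9)e^(-9x) + C.
Divide by μ: y = -5/9 + Ce^(9x).


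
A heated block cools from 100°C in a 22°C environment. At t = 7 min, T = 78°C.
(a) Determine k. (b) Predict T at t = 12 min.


Newton's law: T(t) = T_a + (T₀ - T_a)e^(-kt).
(a) Use T(7) = 78: (78 - 22)/(100 - 22) = e^(-k·7), so k = -ln(0.718)/7 ≈ 0.0473.
(b) Apply k to t = 12: T(12) = 22 + (78)e^(-0.568) ≈ 66.2°C.


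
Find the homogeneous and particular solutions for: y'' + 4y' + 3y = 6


Characteristic roots of r² + 4r + 3 = 0 are -3, -1.
y_h = C₁e^(-3x) + C₂e^(-x).
Constant forcing; try y_p = A. Then 3A = 6 ⇒ A = 2.
General solution: y = C₁e^(-3x) + C₂e^(-x) + 2.


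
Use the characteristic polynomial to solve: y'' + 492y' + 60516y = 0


Characteristic equation: r² + 492r + 60516 = 0, i.e. (r + 246)² = 0.
Repeated root r = -246; include an x factor for the second linearly independent solution.
General solution: y = (C₁ + C₂x)e^(-246x).


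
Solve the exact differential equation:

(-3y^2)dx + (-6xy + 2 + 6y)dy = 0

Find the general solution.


Check exactness: ∂M/∂y = -6y and ∂N/∂x = -6y; equal, so the equation is exact.
Integrate M with respect to x (treating y as constant): ∫M dx = -3xy^2 + h(y).
Differentiate w.r.t. y and set equal to N: the x-dependent terms already match, leaving h'(y) = 2 + 6y. Integrate: h(y) = 2y + 3y^2.
So F(x,y) = -3xy^2 + 2y + 3y^2.
General solution: -3xy^2 + 2y + 3y^2 = C.


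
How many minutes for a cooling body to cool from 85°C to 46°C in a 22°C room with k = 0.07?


From T(t) = T_a + (T₀ - T_a)e^(-kt), set T(t) = 46:
(46 - 22) / (85 - 22) = e^(-0.07t), so t = -ln(0.381)/0.07 ≈ 13.8 minutes.


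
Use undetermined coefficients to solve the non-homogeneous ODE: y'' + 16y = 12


Homogeneous part: r² + 16 = 0 ⇒ r = ±4i, so y_h = C₁cos(4x) + C₂sin(4x).
Try constant y_p = A; plug in: 16A = 12 ⇒ A = 3/4.
General solution: y = C₁cos(4x) + C₂sin(4x) + 3/4.


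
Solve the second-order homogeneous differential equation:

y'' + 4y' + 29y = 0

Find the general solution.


Characteristic equation: r² + 4r + 29 = 0.
Discriminant is negative; roots r = -2 ± 5i (complex conjugate pair).
General solution uses e^(α x)(C₁ cos(β x) + C₂ sin(β x)): y = e^(-2x)(C₁cos(5x) + C₂sin(5x)).


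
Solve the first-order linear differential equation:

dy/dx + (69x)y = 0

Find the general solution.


P(x) = 69x ⇒ μ = e^((69/2)x²).
Q(x) = 0 so μ y is constant: y = Ce^(-(69/2)x²).


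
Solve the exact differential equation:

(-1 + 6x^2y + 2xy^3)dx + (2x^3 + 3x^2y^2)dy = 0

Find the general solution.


Check exactness: ∂M/∂y = 6x^2 + 6xy^2 and ∂N/∂x = 6x^2 + 6xy^2; equal, so the equation is exact.
Integrate M with respect to x (treating y as constant): ∫M dx = -x + 2x^3y + x^2y^3 + h(y).
Differentiate w.r.t. y and set equal to N: all terms match, so h'(y) = 0 and h is a constant absorbed into C.
General solution: -x + 2x^3y + x^2y^3 = C.


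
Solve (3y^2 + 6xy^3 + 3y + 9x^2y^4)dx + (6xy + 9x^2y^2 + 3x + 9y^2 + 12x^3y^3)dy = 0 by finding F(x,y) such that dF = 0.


Check exactness: ∂M/∂y = 6y + 18xy^2 + 3 + 36x^2y^3 and ∂N/∂x = 6y + 18xy^2 + 3 + 36x^2y^3; equal, so the equation is exact.
Integrate M with respect to x (treating y as constant): ∫M dx = 3xy^2 + 3x^2y^3 + 3xy + 3x^3y^4 + h(y).
Differentiate w.r.t. y and set equal to N: the x-dependent terms already match, leaving h'(y) = 9y^2. Integrate: h(y) = 3y^3.
So F(x,y) = 3xy^2 + 3x^2y^3 + 3xy + 3y^3 + 3x^3y^4.
General solution: 3xy^2 + 3x^2y^3 + 3xy + 3y^3 + 3x^3y^4 = C.


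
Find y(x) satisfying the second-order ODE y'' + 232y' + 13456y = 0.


Characteristic equation: r² + 232r + 13456 = 0, i.e. (r + 116)² = 0.
Repeated root r = -116; include an x factor for the second linearly independent solution.
General solution: y = (C₁ + C₂x)e^(-116x).


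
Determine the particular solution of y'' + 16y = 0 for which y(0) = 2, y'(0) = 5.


Characteristic roots of r² + 16 = 0 are ±4i, so y = C₁cos(4x) + C₂sin(4x).
Apply y(0) = 2: C₁ = 2. Differentiate and apply y'(0) = 5: 4·C₂ = 5, so C₂ = 5/4.
Particular solution: y = 2cos(4x) + (5/4)sin(4x).


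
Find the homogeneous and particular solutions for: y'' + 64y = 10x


Homogeneous: r² + 64 = 0 ⇒ r = ±8i, y_h = C₁cos(8x) + C₂sin(8x).
Polynomial forcing; try y_p = Ax + B. Then y_p'' + 64 y_p = 64(Ax + B) = 10x, so B = 0 and A = 5/32.
General solution: y = C₁cos(8x) + C₂sin(8x) + (5/32)x.


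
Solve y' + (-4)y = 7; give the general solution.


P(x) = -4 ⇒ μ = e^(-4x).
(μ y)' = 7e^(-4x) ⇒ μ y = -(7/4)e^(-4x) + C.
Divide by μ: y = -7/4 + Ce^(4x).


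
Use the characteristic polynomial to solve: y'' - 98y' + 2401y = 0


Characteristic equation: r² - 98r + 2401 = 0, i.e. (r - 49)² = 0.
Repeated root r = 49; include an x factor for the second linearly independent solution.
General solution: y = (C₁ + C₂x)e^(49x).


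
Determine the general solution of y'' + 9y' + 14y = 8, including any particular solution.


Characteristic roots of r² + 9r + 14 = 0 are -7, -2.
y_h = C₁e^(-7x) + C₂e^(-2x).
Constant forcing; try y_p = A. Then 14A = 8 ⇒ A = 4/7.
General solution: y = C₁e^(-7x) + C₂e^(-2x) + 4/7.


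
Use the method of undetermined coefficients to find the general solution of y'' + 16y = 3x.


Homogeneous: r² + 16 = 0 ⇒ r = ±4i, y_h = C₁cos(4x) + C₂sin(4x).
Polynomial forcing; try y_p = Ax + B. Then y_p'' + 16 y_p = 16(Ax + B) = 3x, so B = 0 and A = 3/16.
General solution: y = C₁cos(4x) + C₂sin(4x) + (3/16)x.


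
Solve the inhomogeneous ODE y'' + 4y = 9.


Homogeneous part: r² + 4 = 0 ⇒ r = ±2i, so y_h = C₁cos(2x) + C₂sin(2x).
Try constant y_p = A; plug in: 4A = 9 ⇒ A = 9/4.
General solution: y = C₁cos(2x) + C₂sin(2x) + 9/4.


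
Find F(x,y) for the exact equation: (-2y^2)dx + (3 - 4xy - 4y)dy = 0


Check exactness: ∂M/∂y = -4y and ∂N/∂x = -4y; equal, so the equation is exact.
Integrate M with respect to x (treating y as constant): ∫M dx = -2xy^2 + h(y).
Differentiate w.r.t. y and set equal to N: the x-dependent terms already match, leaving h'(y) = 3 - 4y. Integrate: h(y) = 3y - 2y^2.
So F(x,y) = 3y - 2xy^2 - 2y^2.
General solution: 3y - 2xy^2 - 2y^2 = C.


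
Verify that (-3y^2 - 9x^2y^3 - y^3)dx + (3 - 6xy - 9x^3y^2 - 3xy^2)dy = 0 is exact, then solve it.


Check exactness: ∂M/∂y = -6y - 27x^2y^2 - 3y^2 and ∂N/∂x = -6y - 27x^2y^2 - 3y^2; equal, so the equation is exact.
Integrate M with respect to x (treating y as constant): ∫M dx = -3xy^2 - 3x^3y^3 - xy^3 + h(y).
Differentiate w.r.t. y and set equal to N: the x-dependent terms already match, leaving h'(y) = 3. Integrate: h(y) = 3y.
So F(x,y) = 3y - 3xy^2 - 3x^3y^3 - xy^3.
General solution: 3y - 3xy^2 - 3x^3y^3 - xy^3 = C.


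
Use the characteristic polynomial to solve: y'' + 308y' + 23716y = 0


Characteristic equation: r² + 308r + 23716 = 0, i.e. (r + 154)² = 0.
Repeated root r = -154; include an x factor for the second linearly independent solution.
General solution: y = (C₁ + C₂x)e^(-154x).


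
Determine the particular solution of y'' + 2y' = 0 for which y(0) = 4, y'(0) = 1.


Characteristic roots of r² + 2r = 0 are -2, 0.
General solution y = c₁ e^(-2x) + c₂.
Apply y(0) = 4: c₁ + c₂ = 4. Apply y'(0) = 1: -2 c₁ + 0 c₂ = 1.
Solve: c₁ = -1/2, c₂ = 9/2.
Particular solution: y = -(1/2)e^(-2x) + 9/2.


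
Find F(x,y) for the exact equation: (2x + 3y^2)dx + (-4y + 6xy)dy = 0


Check exactness: ∂M/∂y = 6y and ∂N/∂x = 6y; equal, so the equation is exact.
Integrate M with respect to x (treating y as constant): ∫M dx = x^2 + 3xy^2 + h(y).
Differentiate w.r.t. y and set equal to N: the x-dependent terms already match, leaving h'(y) = -4y. Integrate: h(y) = -2y^2.
So F(x,y) = x^2 - 2y^2 + 3xy^2.
General solution: x^2 - 2y^2 + 3xy^2 = C.


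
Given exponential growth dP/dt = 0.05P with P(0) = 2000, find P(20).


The ODE dP/dt = 0.05P has solution P(t) = P(0)e^(0.05t).
Substitute P(0) = 2000 and t = 20: P(20) = 2000 e^(1.00) ≈ 5437.


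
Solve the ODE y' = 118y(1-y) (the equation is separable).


Separate: dy/[y(1-y)] = 118 dx.
Partial fractions: 1/[y(1-y)] = 1/y + 1/(1-y).
Integrate: ln|y/(1-y)| = 118x + C₀.
Solve for y: y = 1/(1 + Ce^(-118x)).


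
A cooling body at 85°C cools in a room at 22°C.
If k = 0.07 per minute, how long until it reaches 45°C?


From T(t) = T_a + (T₀ - T_a)e^(-kt), set T(t) = 45:
(45 - 22) / (85 - 22) = e^(-0.07t), so t = -ln(0.365)/0.07 ≈ 14.4 minutes.


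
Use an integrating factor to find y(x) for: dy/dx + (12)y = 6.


P(x) = 12, Q(x) = 6; integrating factor μ = e^(12x).
(μ y)' = 6e^(12x) ⇒ μ y = (1/2)e^(12x) + C.
Divide by μ: y = 1/2 + Ce^(-12x).


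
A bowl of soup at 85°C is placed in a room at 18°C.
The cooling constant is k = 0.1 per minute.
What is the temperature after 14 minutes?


Newton's law: dT/dt = -k(T - T_a) has solution T(t) = T_a + (T₀ - T_a)e^(-kt).
Plug in T_a = 18, T₀ = 85, k = 0.1, t = 14: T(14) = 18 + (67)e^(-1.40) ≈ 34.5°C.


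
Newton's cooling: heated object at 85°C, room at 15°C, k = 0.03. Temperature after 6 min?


Newton's law: dT/dt = -k(T - T_a) has solution T(t) = T_a + (T₀ - T_a)e^(-kt).
Plug in T_a = 15, T₀ = 85, k = 0.03, t = 6: T(6) = 15 + (70)e^(-0.18) ≈ 73.5°C.


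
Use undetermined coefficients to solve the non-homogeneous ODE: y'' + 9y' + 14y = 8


Characteristic roots of r² + 9r + 14 = 0 are -7, -2.
y_h = C₁e^(-7x) + C₂e^(-2x).
Constant forcing; try y_p = A. Then 14A = 8 ⇒ A = 4/7.
General solution: y = C₁e^(-7x) + C₂e^(-2x) + 4/7.


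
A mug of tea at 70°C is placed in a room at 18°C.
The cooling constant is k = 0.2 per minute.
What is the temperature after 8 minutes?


Newton's law: dT/dt = -k(T - T_a) has solution T(t) = T_a + (T₀ - T_a)e^(-kt).
Plug in T_a = 18, T₀ = 70, k = 0.2, t = 8: T(8) = 18 + (52)e^(-1.60) ≈ 28.5°C.


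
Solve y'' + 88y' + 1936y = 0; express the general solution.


Characteristic equation: r² + 88r + 1936 = 0, i.e. (r + 44)² = 0.
Repeated root r = -44; include an x factor for the second linearly independent solution.
General solution: y = (C₁ + C₂x)e^(-44x).


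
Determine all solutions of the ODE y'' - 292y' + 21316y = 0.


Characteristic equation: r² - 292r + 21316 = 0, i.e. (r - 146)² = 0.
Repeated root r = 146; include an x factor for the second linearly independent solution.
General solution: y = (C₁ + C₂x)e^(146x).


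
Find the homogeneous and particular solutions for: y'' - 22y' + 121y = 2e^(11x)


Characteristic polynomial (r - 11)² = 0; repeated root r = 11.
y_h = (C₁ + C₂x)e^(11x). Forcing matches the repeated root (resonance), so try y_p = Ax² e^(11x).
Substitute and solve for A: 2A = 2, so A = 1.
General solution: y = (C₁ + C₂x + x²)e^(11x).


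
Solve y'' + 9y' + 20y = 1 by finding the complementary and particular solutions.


Characteristic roots of r² + 9r + 20 = 0 are -4, -5.
y_h = C₁e^(-4x) + C₂e^(-5x).
Constant forcing; try y_p = A. Then 20A = 1 ⇒ A = 1/20.
General solution: y = C₁e^(-4x) + C₂e^(-5x) + 1/20.


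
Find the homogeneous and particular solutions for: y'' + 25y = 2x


Homogeneous: r² + 25 = 0 ⇒ r = ±5i, y_h = C₁cos(5x) + C₂sin(5x).
Polynomial forcing; try y_p = Ax + B. Then y_p'' + 25 y_p = 25(Ax + B) = 2x, so B = 0 and A = 2/25.
General solution: y = C₁cos(5x) + C₂sin(5x) + (2/25)x.


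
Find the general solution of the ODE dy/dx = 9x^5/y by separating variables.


Separate variables: y dy = 9x^5 dx.
Integrate both sides: y²/2 = (3/2)x^6 + C₀.
Multiply by 2: y² = 3x^6 + C.


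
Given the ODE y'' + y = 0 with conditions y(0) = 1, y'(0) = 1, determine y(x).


Characteristic roots of r² + 1 = 0 are ±1i, so y = C₁cos(x) + C₂sin(x).
Apply y(0) = 1: C₁ = 1. Differentiate and apply y'(0) = 1: 1·C₂ = 1, so C₂ = 1.
Particular solution: y = cos(x) + sin(x).


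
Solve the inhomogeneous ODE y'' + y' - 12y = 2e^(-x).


Characteristic roots of r² + r - 12 = 0 are -4, 3.
y_h = C₁e^(-4x) + C₂e^(3x).
Forcing exponent -1 is not a characteristic root; try y_p = Ae^(-x).
Substitute: A·(1 + (1)·-1 + (-12)) = A·-12 = 2, so A = -1/6.
General solution: y = C₁e^(-4x) + C₂e^(3x) - (1/6)e^(-x).


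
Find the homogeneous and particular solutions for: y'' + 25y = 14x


Homogeneous: r² + 25 = 0 ⇒ r = ±5i, y_h = C₁cos(5x) + C₂sin(5x).
Polynomial forcing; try y_p = Ax + B. Then y_p'' + 25 y_p = 25(Ax + B) = 14x, so B = 0 and A = 14/25.
General solution: y = C₁cos(5x) + C₂sin(5x) + (14/25)x.


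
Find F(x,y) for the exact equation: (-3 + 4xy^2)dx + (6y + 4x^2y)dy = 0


Check exactness: ∂M/∂y = 8xy and ∂N/∂x = 8xy; equal, so the equation is exact.
Integrate M with respect to x (treating y as constant): ∫M dx = -3x + 2x^2y^2 + h(y).
Differentiate w.r.t. y and set equal to N: the x-dependent terms already match, leaving h'(y) = 6y. Integrate: h(y) = 3y^2.
So F(x,y) = -3x + 3y^2 + 2x^2y^2.
General solution: -3x + 3y^2 + 2x^2y^2 = C.


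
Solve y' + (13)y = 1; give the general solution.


P(x) = 13, Q(x) = 1; integrating factor μ = e^(13x).
(μ y)' = e^(13x) ⇒ μ y = (1/13)e^(13x) + C.
Divide by μ: y = 1/13 + Ce^(-13x).


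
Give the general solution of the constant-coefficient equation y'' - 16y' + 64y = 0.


Characteristic equation: r² - 16r + 64 = 0, i.e. (r - 8)² = 0.
Repeated root r = 8; include an x factor for the second linearly independent solution.
General solution: y = (C₁ + C₂x)e^(8x).


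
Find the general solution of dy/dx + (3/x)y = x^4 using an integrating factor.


P(x) = 3/x ⇒ μ = x^3.
(x^3 y)' = x^3·x^4 = x^7.
Integrate: x^3 y = x^8/(8) + C.
Solve for y: y = (1/8)x^5 + C/x^3.


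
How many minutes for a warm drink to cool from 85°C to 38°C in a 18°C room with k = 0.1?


From T(t) = T_a + (T₀ - T_a)e^(-kt), set T(t) = 38:
(38 - 18) / (85 - 18) = e^(-0.1t), so t = -ln(0.299)/0.1 ≈ 12.1 minutes.


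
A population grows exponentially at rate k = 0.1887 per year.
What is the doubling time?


Exponential growth: P(t) = P₀ e^(0.1887t). Set P(t)/P₀ = 2: e^(0.1887t) = 2.
Solve: t = ln(2)/0.1887 ≈ 3.67 years.


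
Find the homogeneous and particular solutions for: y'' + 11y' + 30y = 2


Characteristic roots of r² + 11r + 30 = 0 are -6, -5.
y_h = C₁e^(-6x) + C₂e^(-5x).
Constant forcing; try y_p = A. Then 30A = 2 ⇒ A = 1/15.
General solution: y = C₁e^(-6x) + C₂e^(-5x) + 1/15.


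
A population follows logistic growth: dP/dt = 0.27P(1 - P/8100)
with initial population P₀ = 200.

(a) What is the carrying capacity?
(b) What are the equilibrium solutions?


Logistic ODE dP/dt = 0.27P(1 - P/8100) has equilibria where dP/dt = 0, i.e. P = 0 or P = 8100.
The coefficient (1 - P/K) = 0 when P = K, identifying K = 8100 as the carrying capacity.
(a) K = 8100; (b) equilibria P = 0 and P = 8100.


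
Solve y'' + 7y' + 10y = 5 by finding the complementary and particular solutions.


Characteristic roots of r² + 7r + 10 = 0 are -2, -5.
y_h = C₁e^(-2x) + C₂e^(-5x).
Constant forcing; try y_p = A. Then 10A = 5 ⇒ A = 1/2.
General solution: y = C₁e^(-2x) + C₂e^(-5x) + 1/2.


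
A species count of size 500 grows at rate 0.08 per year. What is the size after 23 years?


The ODE dP/dt = 0.08P has solution P(t) = P(0)e^(0.08t).
Substitute P(0) = 500 and t = 23: P(23) = 500 e^(1.84) ≈ 3148.


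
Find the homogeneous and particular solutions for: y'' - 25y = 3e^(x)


Characteristic roots of r² - 25 = 0 are -5, 5.
y_h = C₁e^(-5x) + C₂e^(5x).
Forcing exponent 1 is not a characteristic root; try y_p = Ae^(x).
Substitute: A·(1 + (0)·1 + (-25)) = A·-24 = 3, so A = -1/8.
General solution: y = C₁e^(-5x) + C₂e^(5x) - (1/8)e^(x).


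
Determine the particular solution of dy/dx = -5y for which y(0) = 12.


General solution of y' = -5y is y = Ce^(-5x).
Apply y(0) = 12: C = 12.
Particular solution: y = 12e^(-5x).


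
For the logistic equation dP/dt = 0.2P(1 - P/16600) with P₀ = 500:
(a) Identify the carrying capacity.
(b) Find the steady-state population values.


Logistic ODE dP/dt = 0.2P(1 - P/16600) has equilibria where dP/dt = 0, i.e. P = 0 or P = 16600.
The coefficient (1 - P/K) = 0 when P = K, identifying K = 16600 as the carrying capacity.
(a) K = 16600; (b) equilibria P = 0 and P = 16600.


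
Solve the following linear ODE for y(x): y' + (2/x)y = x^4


P(x) = 2/x ⇒ μ = x^2.
(x^2 y)' = x^2·x^4 = x^6.
Integrate: x^2 y = x^7/(7) + C.
Solve for y: y = (1/7)x^5 + C/x^2.


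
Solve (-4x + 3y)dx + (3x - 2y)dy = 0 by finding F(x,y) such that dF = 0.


Check exactness: ∂M/∂y = 3 and ∂N/∂x = 3; equal, so the equation is exact.
Integrate M with respect to x (treating y as constant): ∫M dx = -2x^2 + 3xy + h(y).
Differentiate w.r.t. y and set equal to N: the x-dependent terms already match, leaving h'(y) = -2y. Integrate: h(y) = -y^2.
So F(x,y) = -2x^2 + 3xy - y^2.
General solution: -2x^2 + 3xy - y^2 = C.


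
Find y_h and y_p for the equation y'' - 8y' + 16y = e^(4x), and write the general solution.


Characteristic polynomial (r - 4)² = 0; repeated root r = 4.
y_h = (C₁ + C₂x)e^(4x). Forcing matches the repeated root (resonance), so try y_p = Ax² e^(4x).
Substitute and solve for A: 2A = 1, so A = 1/2.
General solution: y = (C₁ + C₂x + (1/2)x²)e^(4x).


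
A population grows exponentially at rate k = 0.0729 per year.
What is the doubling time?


Exponential growth: P(t) = P₀ e^(0.0729t). Set P(t)/P₀ = 2: e^(0.0729t) = 2.
Solve: t = ln(2)/0.0729 ≈ 9.51 years.


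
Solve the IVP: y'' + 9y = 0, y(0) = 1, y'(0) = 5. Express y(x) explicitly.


Characteristic roots of r² + 9 = 0 are ±3i, so y = C₁cos(3x) + C₂sin(3x).
Apply y(0) = 1: C₁ = 1. Differentiate and apply y'(0) = 5: 3·C₂ = 5, so C₂ = 5/3.
Particular solution: y = cos(3x) + (5/3)sin(3x).


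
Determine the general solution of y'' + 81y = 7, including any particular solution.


Homogeneous part: r² + 81 = 0 ⇒ r = ±9i, so y_h = C₁cos(9x) + C₂sin(9x).
Try constant y_p = A; plug in: 81A = 7 ⇒ A = 7/81.
General solution: y = C₁cos(9x) + C₂sin(9x) + 7/81.


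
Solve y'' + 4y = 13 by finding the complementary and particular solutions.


Homogeneous part: r² + 4 = 0 ⇒ r = ±2i, so y_h = C₁cos(2x) + C₂sin(2x).
Try constant y_p = A; plug in: 4A = 13 ⇒ A = 13/4.
General solution: y = C₁cos(2x) + C₂sin(2x) + 13/4.


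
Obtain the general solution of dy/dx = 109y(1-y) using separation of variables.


Separate: dy/[y(1-y)] = 109 dx.
Partial fractions: 1/[y(1-y)] = 1/y + 1/(1-y).
Integrate: ln|y/(1-y)| = 109x + C₀.
Solve for y: y = 1/(1 + Ce^(-109x)).


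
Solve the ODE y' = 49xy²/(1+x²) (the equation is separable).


Separate: dy/y² = 49x/(1+x²) dx.
Integrate LHS: ∫ dy/y² = -1/y.
Integrate RHS via u = 1+x²: (49/2)ln(1+x²) + C.
Result: -1/y = (49/2)ln(1+x²) + C.


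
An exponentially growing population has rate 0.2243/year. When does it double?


Exponential growth: P(t) = P₀ e^(0.2243t). Set P(t)/P₀ = 2: e^(0.2243t) = 2.
Solve: t = ln(2)/0.2243 ≈ 3.09 years.


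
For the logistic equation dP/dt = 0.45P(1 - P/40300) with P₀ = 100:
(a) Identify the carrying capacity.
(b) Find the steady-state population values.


Logistic ODE dP/dt = 0.45P(1 - P/40300) has equilibria where dP/dt = 0, i.e. P = 0 or P = 40300.
The coefficient (1 - P/K) = 0 when P = K, identifying K = 40300 as the carrying capacity.
(a) K = 40300; (b) equilibria P = 0 and P = 40300.


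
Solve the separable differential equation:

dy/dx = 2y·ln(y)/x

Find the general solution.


Separate: dy/[y ln(y)] = 2 dx/x.
Substitute u = ln(y): du/u = 2 dx/x.
Integrate: ln|ln(y)| = 2ln|x| + C₀, hence ln(y) = C·x^2.


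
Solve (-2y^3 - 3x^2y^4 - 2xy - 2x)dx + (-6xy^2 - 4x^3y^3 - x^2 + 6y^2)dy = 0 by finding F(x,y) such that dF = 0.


Check exactness: ∂M/∂y = -6y^2 - 12x^2y^3 - 2x and ∂N/∂x = -6y^2 - 12x^2y^3 - 2x; equal, so the equation is exact.
Integrate M with respect to x (treating y as constant): ∫M dx = -2xy^3 - x^3y^4 - x^2y - x^2 + h(y).
Differentiate w.r.t. y and set equal to N: the x-dependent terms already match, leaving h'(y) = 6y^2. Integrate: h(y) = 2y^3.
So F(x,y) = -2xy^3 - x^3y^4 - x^2y - x^2 + 2y^3.
General solution: -2xy^3 - x^3y^4 - x^2y - x^2 + 2y^3 = C.


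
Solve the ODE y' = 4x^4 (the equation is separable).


Integrate both sides with respect to x: y = ∫ 4x^4 dx = (4/5)x^5 + C.


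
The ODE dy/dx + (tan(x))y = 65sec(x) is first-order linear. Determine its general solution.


P(x) = tan(x) ⇒ μ = e^(∫tan(x)dx) = sec(x).
(sec(x) y)' = 65sec²(x) ⇒ sec(x) y = 65tan(x) + C.
Multiply by cos(x): y = 65sin(x) + C·cos(x).


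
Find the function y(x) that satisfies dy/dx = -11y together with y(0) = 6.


General solution of y' = -11y is y = Ce^(-11x).
Apply y(0) = 6: C = 6.
Particular solution: y = 6e^(-11x).


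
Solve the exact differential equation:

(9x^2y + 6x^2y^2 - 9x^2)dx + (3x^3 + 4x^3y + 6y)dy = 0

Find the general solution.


Check exactness: ∂M/∂y = 9x^2 + 12x^2y and ∂N/∂x = 9x^2 + 12x^2y; equal, so the equation is exact.
Integrate M with respect to x (treating y as constant): ∫M dx = 3x^3y + 2x^3y^2 - 3x^3 + h(y).
Differentiate w.r.t. y and set equal to N: the x-dependent terms already match, leaving h'(y) = 6y. Integrate: h(y) = 3y^2.
So F(x,y) = 3x^3y + 2x^3y^2 - 3x^3 + 3y^2.
General solution: 3x^3y + 2x^3y^2 - 3x^3 + 3y^2 = C.


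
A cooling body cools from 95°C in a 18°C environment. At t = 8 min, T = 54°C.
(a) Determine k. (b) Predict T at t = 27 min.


Newton's law: T(t) = T_a + (T₀ - T_a)e^(-kt).
(a) Use T(8) = 54: (54 - 18)/(95 - 18) = e^(-k·8), so k = -ln(0.468)/8 ≈ 0.0950.
(b) Apply k to t = 27: T(27) = 18 + (77)e^(-2.566) ≈ 23.9°C.


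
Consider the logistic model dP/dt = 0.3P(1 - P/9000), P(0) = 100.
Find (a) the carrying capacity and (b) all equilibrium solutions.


Logistic ODE dP/dt = 0.3P(1 - P/9000) has equilibria where dP/dt = 0, i.e. P = 0 or P = 9000.
The coefficient (1 - P/K) = 0 when P = K, identifying K = 9000 as the carrying capacity.
(a) K = 9000; (b) equilibria P = 0 and P = 9000.


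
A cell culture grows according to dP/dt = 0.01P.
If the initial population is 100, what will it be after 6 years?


The ODE dP/dt = 0.01P has solution P(t) = P(0)e^(0.01t).
Substitute P(0) = 100 and t = 6: P(6) = 100 e^(0.06) ≈ 106.


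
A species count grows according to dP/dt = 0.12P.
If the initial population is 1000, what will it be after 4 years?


The ODE dP/dt = 0.12P has solution P(t) = P(0)e^(0.12t).
Substitute P(0) = 1000 and t = 4: P(4) = 1000 e^(0.48) ≈ 1616.


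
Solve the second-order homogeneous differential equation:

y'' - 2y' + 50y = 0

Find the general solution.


Characteristic equation: r² - 2r + 50 = 0.
Discriminant is negative; roots r = 1 ± 7i (complex conjugate pair).
General solution uses e^(α x)(C₁ cos(β x) + C₂ sin(β x)): y = e^(x)(C₁cos(7x) + C₂sin(7x)).


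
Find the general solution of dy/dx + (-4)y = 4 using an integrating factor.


P(x) = -4 ⇒ μ = e^(-4x).
(μ y)' = 4e^(-4x) ⇒ μ y = -e^(-4x) + C.
Divide by μ: y = -1 + Ce^(4x).


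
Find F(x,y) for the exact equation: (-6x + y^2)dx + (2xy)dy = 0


Check exactness: ∂M/∂y = 2y and ∂N/∂x = 2y; equal, so the equation is exact.
Integrate M with respect to x (treating y as constant): ∫M dx = -3x^2 + xy^2 + h(y).
Differentiate w.r.t. y and set equal to N: all terms match, so h'(y) = 0 and h is a constant absorbed into C.
General solution: -3x^2 + xy^2 = C.


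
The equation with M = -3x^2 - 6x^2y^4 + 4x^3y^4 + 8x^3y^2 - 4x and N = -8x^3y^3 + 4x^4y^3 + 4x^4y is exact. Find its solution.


Check exactness: ∂M/∂y = -24x^2y^3 + 16x^3y^3 + 16x^3y and ∂N/∂x = -24x^2y^3 + 16x^3y^3 + 16x^3y; equal, so the equation is exact.
Integrate M with respect to x (treating y as constant): ∫M dx = -x^3 - 2x^3y^4 + x^4y^4 + 2x^4y^2 - 2x^2 + h(y).
Differentiate w.r.t. y and set equal to N: all terms match, so h'(y) = 0 and h is a constant absorbed into C.
General solution: -x^3 - 2x^3y^4 + x^4y^4 + 2x^4y^2 - 2x^2 = C.


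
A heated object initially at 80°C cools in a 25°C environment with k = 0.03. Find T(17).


Newton's law: dT/dt = -k(T - T_a) has solution T(t) = T_a + (T₀ - T_a)e^(-kt).
Plug in T_a = 25, T₀ = 80, k = 0.03, t = 17: T(17) = 25 + (55)e^(-0.51) ≈ 58.0°C.


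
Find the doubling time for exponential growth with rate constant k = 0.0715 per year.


Exponential growth: P(t) = P₀ e^(0.0715t). Set P(t)/P₀ = 2: e^(0.0715t) = 2.
Solve: t = ln(2)/0.0715 ≈ 9.69 years.


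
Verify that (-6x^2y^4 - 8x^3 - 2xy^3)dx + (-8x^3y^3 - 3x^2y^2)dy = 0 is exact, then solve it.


Check exactness: ∂M/∂y = -24x^2y^3 - 6xy^2 and ∂N/∂x = -24x^2y^3 - 6xy^2; equal, so the equation is exact.
Integrate M with respect to x (treating y as constant): ∫M dx = -2x^3y^4 - 2x^4 - x^2y^3 + h(y).
Differentiate w.r.t. y and set equal to N: all terms match, so h'(y) = 0 and h is a constant absorbed into C.
General solution: -2x^3y^4 - 2x^4 - x^2y^3 = C.


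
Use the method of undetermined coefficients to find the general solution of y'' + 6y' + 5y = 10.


Characteristic roots of r² + 6r + 5 = 0 are -5, -1.
y_h = C₁e^(-5x) + C₂e^(-x).
Constant forcing; try y_p = A. Then 5A = 10 ⇒ A = 2.
General solution: y = C₁e^(-5x) + C₂e^(-x) + 2.


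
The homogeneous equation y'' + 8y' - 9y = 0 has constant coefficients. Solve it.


Characteristic equation: r² + 8r - 9 = 0.
Factor: (r - 1)(r + 9) = 0 ⇒ r = 1, -9 (distinct real).
General solution: y = C₁e^(x) + C₂e^(-9x).


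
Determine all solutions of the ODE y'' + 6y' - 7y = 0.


Characteristic equation: r² + 6r - 7 = 0.
Factor: (r - 1)(r + 7) = 0 ⇒ r = 1, -7 (distinct real).
General solution: y = C₁e^(x) + C₂e^(-7x).


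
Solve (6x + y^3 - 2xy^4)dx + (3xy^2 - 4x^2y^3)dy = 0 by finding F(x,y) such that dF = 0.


Check exactness: ∂M/∂y = 3y^2 - 8xy^3 and ∂N/∂x = 3y^2 - 8xy^3; equal, so the equation is exact.
Integrate M with respect to x (treating y as constant): ∫M dx = 3x^2 + xy^3 - x^2y^4 + h(y).
Differentiate w.r.t. y and set equal to N: all terms match, so h'(y) = 0 and h is a constant absorbed into C.
General solution: 3x^2 + xy^3 - x^2y^4 = C.


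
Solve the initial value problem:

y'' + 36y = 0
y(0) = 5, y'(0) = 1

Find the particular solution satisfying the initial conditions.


Characteristic roots of r² + 36 = 0 are ±6i, so y = C₁cos(6x) + C₂sin(6x).
Apply y(0) = 5: C₁ = 5. Differentiate and apply y'(0) = 1: 6·C₂ = 1, so C₂ = 1/6.
Particular solution: y = 5cos(6x) + (1/6)sin(6x).


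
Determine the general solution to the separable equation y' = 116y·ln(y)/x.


Separate: dy/[y ln(y)] = 116 dx/x.
Substitute u = ln(y): du/u = 116 dx/x.
Integrate: ln|ln(y)| = 116ln|x| + C₀, hence ln(y) = C·x^116.


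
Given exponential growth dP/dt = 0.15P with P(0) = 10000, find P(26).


The ODE dP/dt = 0.15P has solution P(t) = P(0)e^(0.15t).
Substitute P(0) = 10000 and t = 26: P(26) = 10000 e^(3.90) ≈ 494024.


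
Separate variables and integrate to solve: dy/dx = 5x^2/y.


Separate variables: y dy = 5x^2 dx.
Integrate both sides: y²/2 = (5/3)x^3 + C₀.
Multiply by 2: y² = (10/3)x^3 + C.


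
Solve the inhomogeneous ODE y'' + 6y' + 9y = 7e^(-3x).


Characteristic polynomial (r + 3)² = 0; repeated root r = -3.
y_h = (C₁ + C₂x)e^(-3x). Forcing matches the repeated root (resonance), so try y_p = Ax² e^(-3x).
Substitute and solve for A: 2A = 7, so A = 7/2.
General solution: y = (C₁ + C₂x + (7/2)x²)e^(-3x).


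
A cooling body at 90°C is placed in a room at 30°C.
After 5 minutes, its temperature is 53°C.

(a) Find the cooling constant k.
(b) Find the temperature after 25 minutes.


Newton's law: T(t) = T_a + (T₀ - T_a)e^(-kt).
(a) Use T(5) = 53: (53 - 30)/(90 - 30) = e^(-k·5), so k = -ln(0.383)/5 ≈ 0.1918.
(b) Apply k to t = 25: T(25) = 30 + (60)e^(-4.794) ≈ 30.5°C.


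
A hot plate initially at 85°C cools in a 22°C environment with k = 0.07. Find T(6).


Newton's law: dT/dt = -k(T - T_a) has solution T(t) = T_a + (T₀ - T_a)e^(-kt).
Plug in T_a = 22, T₀ = 85, k = 0.07, t = 6: T(6) = 22 + (63)e^(-0.42) ≈ 63.4°C.


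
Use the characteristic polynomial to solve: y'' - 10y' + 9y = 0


Characteristic equation: r² - 10r + 9 = 0.
Factor: (r - 9)(r - 1) = 0 ⇒ r = 9, 1 (distinct real).
General solution: y = C₁e^(9x) + C₂e^(x).


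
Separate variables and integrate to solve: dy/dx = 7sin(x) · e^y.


Separate: e^(-y) dy = 7sin(x) dx.
Integrate: -e^(-y) = -7cos(x) + C₀.
Rearrange: e^(-y) = 7cos(x) + C.


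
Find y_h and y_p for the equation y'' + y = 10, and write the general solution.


Homogeneous part: r² + 1 = 0 ⇒ r = ±1i, so y_h = C₁cos(x) + C₂sin(x).
Try constant y_p = A; plug in: 1A = 10 ⇒ A = 10.
General solution: y = C₁cos(x) + C₂sin(x) + 10.


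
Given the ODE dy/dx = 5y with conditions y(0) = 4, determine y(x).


General solution of y' = 5y is y = Ce^(5x).
Apply y(0) = 4: C = 4.
Particular solution: y = 4e^(5x).


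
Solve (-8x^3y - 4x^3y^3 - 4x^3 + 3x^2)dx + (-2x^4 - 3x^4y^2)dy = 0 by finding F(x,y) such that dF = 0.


Check exactness: ∂M/∂y = -8x^3 - 12x^3y^2 and ∂N/∂x = -8x^3 - 12x^3y^2; equal, so the equation is exact.
Integrate M with respect to x (treating y as constant): ∫M dx = -2x^4y - x^4y^3 - x^4 + x^3 + h(y).
Differentiate w.r.t. y and set equal to N: all terms match, so h'(y) = 0 and h is a constant absorbed into C.
General solution: -2x^4y - x^4y^3 - x^4 + x^3 = C.


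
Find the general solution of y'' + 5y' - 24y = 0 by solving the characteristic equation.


Characteristic equation: r² + 5r - 24 = 0.
Factor: (r - 3)(r + 8) = 0 ⇒ r = 3, -8 (distinct real).
General solution: y = C₁e^(3x) + C₂e^(-8x).


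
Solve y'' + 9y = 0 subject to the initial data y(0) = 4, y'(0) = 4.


Characteristic roots of r² + 9 = 0 are ±3i, so y = C₁cos(3x) + C₂sin(3x).
Apply y(0) = 4: C₁ = 4. Differentiate and apply y'(0) = 4: 3·C₂ = 4, so C₂ = 4/3.
Particular solution: y = 4cos(3x) + (4/3)sin(3x).


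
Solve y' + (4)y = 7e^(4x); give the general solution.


P(x) = 4 ⇒ μ = e^(4x).
(μ y)' = 7e^(8x) ⇒ μ y = (7/8)e^(8x) + C.
Divide by μ: y = (7/8)e^(4x) + Ce^(-4x).


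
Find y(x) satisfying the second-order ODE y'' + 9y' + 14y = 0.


Characteristic equation: r² + 9r + 14 = 0.
Factor: (r + 2)(r + 7) = 0 ⇒ r = -2, -7 (distinct real).
General solution: y = C₁e^(-2x) + C₂e^(-7x).


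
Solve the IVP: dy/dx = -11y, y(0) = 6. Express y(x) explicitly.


General solution of y' = -11y is y = Ce^(-11x).
Apply y(0) = 6: C = 6.
Particular solution: y = 6e^(-11x).


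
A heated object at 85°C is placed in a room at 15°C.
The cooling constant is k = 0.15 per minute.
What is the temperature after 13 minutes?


Newton's law: dT/dt = -k(T - T_a) has solution T(t) = T_a + (T₀ - T_a)e^(-kt).
Plug in T_a = 15, T₀ = 85, k = 0.15, t = 13: T(13) = 15 + (70)e^(-1.95) ≈ 25.0°C.


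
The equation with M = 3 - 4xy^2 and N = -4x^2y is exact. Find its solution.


Check exactness: ∂M/∂y = -8xy and ∂N/∂x = -8xy; equal, so the equation is exact.
Integrate M with respect to x (treating y as constant): ∫M dx = 3x - 2x^2y^2 + h(y).
Differentiate w.r.t. y and set equal to N: all terms match, so h'(y) = 0 and h is a constant absorbed into C.
General solution: 3x - 2x^2y^2 = C.


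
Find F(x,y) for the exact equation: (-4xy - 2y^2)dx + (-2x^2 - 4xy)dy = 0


Check exactness: ∂M/∂y = -4x - 4y and ∂N/∂x = -4x - 4y; equal, so the equation is exact.
Integrate M with respect to x (treating y as constant): ∫M dx = -2x^2y - 2xy^2 + h(y).
Differentiate w.r.t. y and set equal to N: all terms match, so h'(y) = 0 and h is a constant absorbed into C.
General solution: -2x^2y - 2xy^2 = C.


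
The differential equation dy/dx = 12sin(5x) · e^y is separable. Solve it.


Separate: e^(-y) dy = 12sin(5x) dx.
Integrate: -e^(-y) = -(12/5)cos(5x) + C₀.
Rearrange: e^(-y) = (12/5)cos(5x) + C.


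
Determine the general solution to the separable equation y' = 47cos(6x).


g(y) = 1, so integrate directly: y = ∫ 47cos(6x) dx = (47/6)sin(6x) + C.


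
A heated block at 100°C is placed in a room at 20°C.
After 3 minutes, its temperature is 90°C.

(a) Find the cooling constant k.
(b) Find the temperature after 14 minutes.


Newton's law: T(t) = T_a + (T₀ - T_a)e^(-kt).
(a) Use T(3) = 90: (90 - 20)/(100 - 20) = e^(-k·3), so k = -ln(0.875)/3 ≈ 0.0445.
(b) Apply k to t = 14: T(14) = 20 + (80)e^(-0.623) ≈ 62.9°C.


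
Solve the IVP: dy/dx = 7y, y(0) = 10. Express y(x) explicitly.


General solution of y' = 7y is y = Ce^(7x).
Apply y(0) = 10: C = 10.
Particular solution: y = 10e^(7x).


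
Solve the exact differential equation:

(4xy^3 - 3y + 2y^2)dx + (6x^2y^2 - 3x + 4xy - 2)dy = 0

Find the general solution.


Check exactness: ∂M/∂y = 12xy^2 - 3 + 4y and ∂N/∂x = 12xy^2 - 3 + 4y; equal, so the equation is exact.
Integrate M with respect to x (treating y as constant): ∫M dx = 2x^2y^3 - 3xy + 2xy^2 + h(y).
Differentiate w.r.t. y and set equal to N: the x-dependent terms already match, leaving h'(y) = -2. Integrate: h(y) = -2y.
So F(x,y) = 2x^2y^3 - 3xy + 2xy^2 - 2y.
General solution: 2x^2y^3 - 3xy + 2xy^2 - 2y = C.


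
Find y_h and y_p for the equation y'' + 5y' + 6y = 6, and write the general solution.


Characteristic roots of r² + 5r + 6 = 0 are -3, -2.
y_h = C₁e^(-3x) + C₂e^(-2x).
Constant forcing; try y_p = A. Then 6A = 6 ⇒ A = 1.
General solution: y = C₁e^(-3x) + C₂e^(-2x) + 1.


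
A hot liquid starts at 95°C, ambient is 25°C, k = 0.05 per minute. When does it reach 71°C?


From T(t) = T_a + (T₀ - T_a)e^(-kt), set T(t) = 71:
(71 - 25) / (95 - 25) = e^(-0.05t), so t = -ln(0.657)/0.05 ≈ 8.4 minutes.


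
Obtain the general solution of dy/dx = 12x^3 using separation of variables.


Integrate both sides with respect to x: y = ∫ 12x^3 dx = 3x^4 + C.


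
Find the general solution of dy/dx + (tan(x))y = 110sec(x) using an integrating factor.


P(x) = tan(x) ⇒ μ = e^(∫tan(x)dx) = sec(x).
(sec(x) y)' = 110sec²(x) ⇒ sec(x) y = 110tan(x) + C.
Multiply by cos(x): y = 110sin(x) + C·cos(x).


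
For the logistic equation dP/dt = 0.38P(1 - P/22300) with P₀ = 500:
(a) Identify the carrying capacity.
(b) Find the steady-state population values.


Logistic ODE dP/dt = 0.38P(1 - P/22300) has equilibria where dP/dt = 0, i.e. P = 0 or P = 22300.
The coefficient (1 - P/K) = 0 when P = K, identifying K = 22300 as the carrying capacity.
(a) K = 22300; (b) equilibria P = 0 and P = 22300.


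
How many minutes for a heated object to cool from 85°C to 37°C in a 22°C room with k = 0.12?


From T(t) = T_a + (T₀ - T_a)e^(-kt), set T(t) = 37:
(37 - 22) / (85 - 22) = e^(-0.12t), so t = -ln(0.238)/0.12 ≈ 12.0 minutes.


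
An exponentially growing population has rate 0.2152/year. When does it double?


Exponential growth: P(t) = P₀ e^(0.2152t). Set P(t)/P₀ = 2: e^(0.2152t) = 2.
Solve: t = ln(2)/0.2152 ≈ 3.22 years.


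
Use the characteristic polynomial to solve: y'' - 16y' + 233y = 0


Characteristic equation: r² - 16r + 233 = 0.
Discriminant is negative; roots r = 8 ± 13i (complex conjugate pair).
General solution uses e^(α x)(C₁ cos(β x) + C₂ sin(β x)): y = e^(8x)(C₁cos(13x) + C₂sin(13x)).


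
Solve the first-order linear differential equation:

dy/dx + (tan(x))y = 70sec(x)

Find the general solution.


P(x) = tan(x) ⇒ μ = e^(∫tan(x)dx) = sec(x).
(sec(x) y)' = 70sec²(x) ⇒ sec(x) y = 70tan(x) + C.
Multiply by cos(x): y = 70sin(x) + C·cos(x).


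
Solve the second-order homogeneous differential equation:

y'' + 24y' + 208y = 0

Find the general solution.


Characteristic equation: r² + 24r + 208 = 0.
Discriminant is negative; roots r = -12 ± 8i (complex conjugate pair).
General solution uses e^(α x)(C₁ cos(β x) + C₂ sin(β x)): y = e^(-12x)(C₁cos(8x) + C₂sin(8x)).


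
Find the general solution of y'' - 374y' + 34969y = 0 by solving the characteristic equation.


Characteristic equation: r² - 374r + 34969 = 0, i.e. (r - 187)² = 0.
Repeated root r = 187; include an x factor for the second linearly independent solution.
General solution: y = (C₁ + C₂x)e^(187x).


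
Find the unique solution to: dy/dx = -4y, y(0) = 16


General solution of y' = -4y is y = Ce^(-4x).
Apply y(0) = 16: C = 16.
Particular solution: y = 16e^(-4x).


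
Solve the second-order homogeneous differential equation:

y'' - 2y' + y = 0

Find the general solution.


Characteristic equation: r² - 2r + 1 = 0, i.e. (r - 1)² = 0.
Repeated root r = 1; include an x factor for the second linearly independent solution.
General solution: y = (C₁ + C₂x)e^(x).


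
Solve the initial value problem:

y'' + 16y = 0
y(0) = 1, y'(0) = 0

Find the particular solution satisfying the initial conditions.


Characteristic roots of r² + 16 = 0 are ±4i, so y = C₁cos(4x) + C₂sin(4x).
Apply y(0) = 1: C₁ = 1. Differentiate and apply y'(0) = 0: 4·C₂ = 0, so C₂ = 0.
Particular solution: y = cos(4x).


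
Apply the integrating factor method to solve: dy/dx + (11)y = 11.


P(x) = 11, Q(x) = 11; integrating factor μ = e^(11x).
(μ y)' = 11e^(11x) ⇒ μ y = e^(11x) + C.
Divide by μ: y = 1 + Ce^(-11x).
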